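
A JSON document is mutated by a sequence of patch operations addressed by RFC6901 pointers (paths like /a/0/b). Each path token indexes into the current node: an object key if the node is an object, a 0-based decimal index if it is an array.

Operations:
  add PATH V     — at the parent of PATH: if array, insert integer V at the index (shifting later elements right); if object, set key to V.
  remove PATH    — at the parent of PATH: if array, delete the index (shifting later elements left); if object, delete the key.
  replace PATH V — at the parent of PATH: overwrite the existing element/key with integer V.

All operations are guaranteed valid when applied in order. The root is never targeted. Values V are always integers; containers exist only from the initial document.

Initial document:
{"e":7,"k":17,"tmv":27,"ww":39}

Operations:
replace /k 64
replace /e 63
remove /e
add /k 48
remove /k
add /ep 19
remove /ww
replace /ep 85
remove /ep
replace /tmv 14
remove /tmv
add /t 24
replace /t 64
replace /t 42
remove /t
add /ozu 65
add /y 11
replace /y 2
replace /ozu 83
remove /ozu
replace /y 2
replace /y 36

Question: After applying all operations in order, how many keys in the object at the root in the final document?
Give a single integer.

Answer: 1

Derivation:
After op 1 (replace /k 64): {"e":7,"k":64,"tmv":27,"ww":39}
After op 2 (replace /e 63): {"e":63,"k":64,"tmv":27,"ww":39}
After op 3 (remove /e): {"k":64,"tmv":27,"ww":39}
After op 4 (add /k 48): {"k":48,"tmv":27,"ww":39}
After op 5 (remove /k): {"tmv":27,"ww":39}
After op 6 (add /ep 19): {"ep":19,"tmv":27,"ww":39}
After op 7 (remove /ww): {"ep":19,"tmv":27}
After op 8 (replace /ep 85): {"ep":85,"tmv":27}
After op 9 (remove /ep): {"tmv":27}
After op 10 (replace /tmv 14): {"tmv":14}
After op 11 (remove /tmv): {}
After op 12 (add /t 24): {"t":24}
After op 13 (replace /t 64): {"t":64}
After op 14 (replace /t 42): {"t":42}
After op 15 (remove /t): {}
After op 16 (add /ozu 65): {"ozu":65}
After op 17 (add /y 11): {"ozu":65,"y":11}
After op 18 (replace /y 2): {"ozu":65,"y":2}
After op 19 (replace /ozu 83): {"ozu":83,"y":2}
After op 20 (remove /ozu): {"y":2}
After op 21 (replace /y 2): {"y":2}
After op 22 (replace /y 36): {"y":36}
Size at the root: 1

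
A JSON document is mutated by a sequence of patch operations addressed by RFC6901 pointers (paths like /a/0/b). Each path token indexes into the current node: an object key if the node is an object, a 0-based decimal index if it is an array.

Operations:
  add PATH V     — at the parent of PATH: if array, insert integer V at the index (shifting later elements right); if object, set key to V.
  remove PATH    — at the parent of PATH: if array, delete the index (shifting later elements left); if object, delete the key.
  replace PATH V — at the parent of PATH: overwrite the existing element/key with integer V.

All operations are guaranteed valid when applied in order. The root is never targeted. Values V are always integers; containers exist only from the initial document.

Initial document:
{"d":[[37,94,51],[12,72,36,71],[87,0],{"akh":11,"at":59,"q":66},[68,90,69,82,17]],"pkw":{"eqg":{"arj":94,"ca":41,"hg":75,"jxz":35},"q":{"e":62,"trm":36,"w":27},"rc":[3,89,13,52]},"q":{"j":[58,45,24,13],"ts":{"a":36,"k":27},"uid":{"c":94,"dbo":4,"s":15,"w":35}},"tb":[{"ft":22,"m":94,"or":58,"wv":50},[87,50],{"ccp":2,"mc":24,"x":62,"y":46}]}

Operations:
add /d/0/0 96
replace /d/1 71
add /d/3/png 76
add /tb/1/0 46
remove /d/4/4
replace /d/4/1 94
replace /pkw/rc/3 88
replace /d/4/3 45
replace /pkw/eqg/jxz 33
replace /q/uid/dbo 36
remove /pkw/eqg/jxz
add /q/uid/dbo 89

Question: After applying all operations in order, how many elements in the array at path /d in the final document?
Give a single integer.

Answer: 5

Derivation:
After op 1 (add /d/0/0 96): {"d":[[96,37,94,51],[12,72,36,71],[87,0],{"akh":11,"at":59,"q":66},[68,90,69,82,17]],"pkw":{"eqg":{"arj":94,"ca":41,"hg":75,"jxz":35},"q":{"e":62,"trm":36,"w":27},"rc":[3,89,13,52]},"q":{"j":[58,45,24,13],"ts":{"a":36,"k":27},"uid":{"c":94,"dbo":4,"s":15,"w":35}},"tb":[{"ft":22,"m":94,"or":58,"wv":50},[87,50],{"ccp":2,"mc":24,"x":62,"y":46}]}
After op 2 (replace /d/1 71): {"d":[[96,37,94,51],71,[87,0],{"akh":11,"at":59,"q":66},[68,90,69,82,17]],"pkw":{"eqg":{"arj":94,"ca":41,"hg":75,"jxz":35},"q":{"e":62,"trm":36,"w":27},"rc":[3,89,13,52]},"q":{"j":[58,45,24,13],"ts":{"a":36,"k":27},"uid":{"c":94,"dbo":4,"s":15,"w":35}},"tb":[{"ft":22,"m":94,"or":58,"wv":50},[87,50],{"ccp":2,"mc":24,"x":62,"y":46}]}
After op 3 (add /d/3/png 76): {"d":[[96,37,94,51],71,[87,0],{"akh":11,"at":59,"png":76,"q":66},[68,90,69,82,17]],"pkw":{"eqg":{"arj":94,"ca":41,"hg":75,"jxz":35},"q":{"e":62,"trm":36,"w":27},"rc":[3,89,13,52]},"q":{"j":[58,45,24,13],"ts":{"a":36,"k":27},"uid":{"c":94,"dbo":4,"s":15,"w":35}},"tb":[{"ft":22,"m":94,"or":58,"wv":50},[87,50],{"ccp":2,"mc":24,"x":62,"y":46}]}
After op 4 (add /tb/1/0 46): {"d":[[96,37,94,51],71,[87,0],{"akh":11,"at":59,"png":76,"q":66},[68,90,69,82,17]],"pkw":{"eqg":{"arj":94,"ca":41,"hg":75,"jxz":35},"q":{"e":62,"trm":36,"w":27},"rc":[3,89,13,52]},"q":{"j":[58,45,24,13],"ts":{"a":36,"k":27},"uid":{"c":94,"dbo":4,"s":15,"w":35}},"tb":[{"ft":22,"m":94,"or":58,"wv":50},[46,87,50],{"ccp":2,"mc":24,"x":62,"y":46}]}
After op 5 (remove /d/4/4): {"d":[[96,37,94,51],71,[87,0],{"akh":11,"at":59,"png":76,"q":66},[68,90,69,82]],"pkw":{"eqg":{"arj":94,"ca":41,"hg":75,"jxz":35},"q":{"e":62,"trm":36,"w":27},"rc":[3,89,13,52]},"q":{"j":[58,45,24,13],"ts":{"a":36,"k":27},"uid":{"c":94,"dbo":4,"s":15,"w":35}},"tb":[{"ft":22,"m":94,"or":58,"wv":50},[46,87,50],{"ccp":2,"mc":24,"x":62,"y":46}]}
After op 6 (replace /d/4/1 94): {"d":[[96,37,94,51],71,[87,0],{"akh":11,"at":59,"png":76,"q":66},[68,94,69,82]],"pkw":{"eqg":{"arj":94,"ca":41,"hg":75,"jxz":35},"q":{"e":62,"trm":36,"w":27},"rc":[3,89,13,52]},"q":{"j":[58,45,24,13],"ts":{"a":36,"k":27},"uid":{"c":94,"dbo":4,"s":15,"w":35}},"tb":[{"ft":22,"m":94,"or":58,"wv":50},[46,87,50],{"ccp":2,"mc":24,"x":62,"y":46}]}
After op 7 (replace /pkw/rc/3 88): {"d":[[96,37,94,51],71,[87,0],{"akh":11,"at":59,"png":76,"q":66},[68,94,69,82]],"pkw":{"eqg":{"arj":94,"ca":41,"hg":75,"jxz":35},"q":{"e":62,"trm":36,"w":27},"rc":[3,89,13,88]},"q":{"j":[58,45,24,13],"ts":{"a":36,"k":27},"uid":{"c":94,"dbo":4,"s":15,"w":35}},"tb":[{"ft":22,"m":94,"or":58,"wv":50},[46,87,50],{"ccp":2,"mc":24,"x":62,"y":46}]}
After op 8 (replace /d/4/3 45): {"d":[[96,37,94,51],71,[87,0],{"akh":11,"at":59,"png":76,"q":66},[68,94,69,45]],"pkw":{"eqg":{"arj":94,"ca":41,"hg":75,"jxz":35},"q":{"e":62,"trm":36,"w":27},"rc":[3,89,13,88]},"q":{"j":[58,45,24,13],"ts":{"a":36,"k":27},"uid":{"c":94,"dbo":4,"s":15,"w":35}},"tb":[{"ft":22,"m":94,"or":58,"wv":50},[46,87,50],{"ccp":2,"mc":24,"x":62,"y":46}]}
After op 9 (replace /pkw/eqg/jxz 33): {"d":[[96,37,94,51],71,[87,0],{"akh":11,"at":59,"png":76,"q":66},[68,94,69,45]],"pkw":{"eqg":{"arj":94,"ca":41,"hg":75,"jxz":33},"q":{"e":62,"trm":36,"w":27},"rc":[3,89,13,88]},"q":{"j":[58,45,24,13],"ts":{"a":36,"k":27},"uid":{"c":94,"dbo":4,"s":15,"w":35}},"tb":[{"ft":22,"m":94,"or":58,"wv":50},[46,87,50],{"ccp":2,"mc":24,"x":62,"y":46}]}
After op 10 (replace /q/uid/dbo 36): {"d":[[96,37,94,51],71,[87,0],{"akh":11,"at":59,"png":76,"q":66},[68,94,69,45]],"pkw":{"eqg":{"arj":94,"ca":41,"hg":75,"jxz":33},"q":{"e":62,"trm":36,"w":27},"rc":[3,89,13,88]},"q":{"j":[58,45,24,13],"ts":{"a":36,"k":27},"uid":{"c":94,"dbo":36,"s":15,"w":35}},"tb":[{"ft":22,"m":94,"or":58,"wv":50},[46,87,50],{"ccp":2,"mc":24,"x":62,"y":46}]}
After op 11 (remove /pkw/eqg/jxz): {"d":[[96,37,94,51],71,[87,0],{"akh":11,"at":59,"png":76,"q":66},[68,94,69,45]],"pkw":{"eqg":{"arj":94,"ca":41,"hg":75},"q":{"e":62,"trm":36,"w":27},"rc":[3,89,13,88]},"q":{"j":[58,45,24,13],"ts":{"a":36,"k":27},"uid":{"c":94,"dbo":36,"s":15,"w":35}},"tb":[{"ft":22,"m":94,"or":58,"wv":50},[46,87,50],{"ccp":2,"mc":24,"x":62,"y":46}]}
After op 12 (add /q/uid/dbo 89): {"d":[[96,37,94,51],71,[87,0],{"akh":11,"at":59,"png":76,"q":66},[68,94,69,45]],"pkw":{"eqg":{"arj":94,"ca":41,"hg":75},"q":{"e":62,"trm":36,"w":27},"rc":[3,89,13,88]},"q":{"j":[58,45,24,13],"ts":{"a":36,"k":27},"uid":{"c":94,"dbo":89,"s":15,"w":35}},"tb":[{"ft":22,"m":94,"or":58,"wv":50},[46,87,50],{"ccp":2,"mc":24,"x":62,"y":46}]}
Size at path /d: 5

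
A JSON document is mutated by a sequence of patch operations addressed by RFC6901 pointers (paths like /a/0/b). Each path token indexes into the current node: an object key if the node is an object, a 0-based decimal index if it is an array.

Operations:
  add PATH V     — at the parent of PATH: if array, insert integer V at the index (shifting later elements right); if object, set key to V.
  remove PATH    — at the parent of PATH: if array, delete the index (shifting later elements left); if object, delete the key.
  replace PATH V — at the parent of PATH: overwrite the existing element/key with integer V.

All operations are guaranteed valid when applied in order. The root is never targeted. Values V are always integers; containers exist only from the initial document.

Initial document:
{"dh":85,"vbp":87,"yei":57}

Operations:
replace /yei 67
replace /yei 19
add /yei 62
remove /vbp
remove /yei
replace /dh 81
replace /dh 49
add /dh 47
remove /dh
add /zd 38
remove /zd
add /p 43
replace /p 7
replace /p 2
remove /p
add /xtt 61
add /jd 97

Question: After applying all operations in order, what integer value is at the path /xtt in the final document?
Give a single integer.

After op 1 (replace /yei 67): {"dh":85,"vbp":87,"yei":67}
After op 2 (replace /yei 19): {"dh":85,"vbp":87,"yei":19}
After op 3 (add /yei 62): {"dh":85,"vbp":87,"yei":62}
After op 4 (remove /vbp): {"dh":85,"yei":62}
After op 5 (remove /yei): {"dh":85}
After op 6 (replace /dh 81): {"dh":81}
After op 7 (replace /dh 49): {"dh":49}
After op 8 (add /dh 47): {"dh":47}
After op 9 (remove /dh): {}
After op 10 (add /zd 38): {"zd":38}
After op 11 (remove /zd): {}
After op 12 (add /p 43): {"p":43}
After op 13 (replace /p 7): {"p":7}
After op 14 (replace /p 2): {"p":2}
After op 15 (remove /p): {}
After op 16 (add /xtt 61): {"xtt":61}
After op 17 (add /jd 97): {"jd":97,"xtt":61}
Value at /xtt: 61

Answer: 61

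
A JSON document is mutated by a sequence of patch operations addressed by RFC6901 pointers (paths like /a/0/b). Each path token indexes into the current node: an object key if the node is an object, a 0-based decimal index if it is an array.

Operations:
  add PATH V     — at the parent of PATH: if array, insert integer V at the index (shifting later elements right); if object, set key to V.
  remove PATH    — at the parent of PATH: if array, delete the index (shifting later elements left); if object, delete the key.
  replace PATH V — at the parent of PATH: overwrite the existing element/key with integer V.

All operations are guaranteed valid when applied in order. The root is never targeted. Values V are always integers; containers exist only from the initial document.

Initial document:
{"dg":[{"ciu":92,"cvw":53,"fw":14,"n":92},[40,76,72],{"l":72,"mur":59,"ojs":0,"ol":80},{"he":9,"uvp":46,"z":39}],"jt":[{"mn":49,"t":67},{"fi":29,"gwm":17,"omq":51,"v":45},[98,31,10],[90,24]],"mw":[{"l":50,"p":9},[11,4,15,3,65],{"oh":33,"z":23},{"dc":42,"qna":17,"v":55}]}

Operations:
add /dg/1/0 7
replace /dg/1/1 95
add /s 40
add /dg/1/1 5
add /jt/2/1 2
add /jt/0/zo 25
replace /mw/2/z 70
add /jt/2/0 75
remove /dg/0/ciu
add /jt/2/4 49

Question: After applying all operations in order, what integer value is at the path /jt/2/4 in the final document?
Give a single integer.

Answer: 49

Derivation:
After op 1 (add /dg/1/0 7): {"dg":[{"ciu":92,"cvw":53,"fw":14,"n":92},[7,40,76,72],{"l":72,"mur":59,"ojs":0,"ol":80},{"he":9,"uvp":46,"z":39}],"jt":[{"mn":49,"t":67},{"fi":29,"gwm":17,"omq":51,"v":45},[98,31,10],[90,24]],"mw":[{"l":50,"p":9},[11,4,15,3,65],{"oh":33,"z":23},{"dc":42,"qna":17,"v":55}]}
After op 2 (replace /dg/1/1 95): {"dg":[{"ciu":92,"cvw":53,"fw":14,"n":92},[7,95,76,72],{"l":72,"mur":59,"ojs":0,"ol":80},{"he":9,"uvp":46,"z":39}],"jt":[{"mn":49,"t":67},{"fi":29,"gwm":17,"omq":51,"v":45},[98,31,10],[90,24]],"mw":[{"l":50,"p":9},[11,4,15,3,65],{"oh":33,"z":23},{"dc":42,"qna":17,"v":55}]}
After op 3 (add /s 40): {"dg":[{"ciu":92,"cvw":53,"fw":14,"n":92},[7,95,76,72],{"l":72,"mur":59,"ojs":0,"ol":80},{"he":9,"uvp":46,"z":39}],"jt":[{"mn":49,"t":67},{"fi":29,"gwm":17,"omq":51,"v":45},[98,31,10],[90,24]],"mw":[{"l":50,"p":9},[11,4,15,3,65],{"oh":33,"z":23},{"dc":42,"qna":17,"v":55}],"s":40}
After op 4 (add /dg/1/1 5): {"dg":[{"ciu":92,"cvw":53,"fw":14,"n":92},[7,5,95,76,72],{"l":72,"mur":59,"ojs":0,"ol":80},{"he":9,"uvp":46,"z":39}],"jt":[{"mn":49,"t":67},{"fi":29,"gwm":17,"omq":51,"v":45},[98,31,10],[90,24]],"mw":[{"l":50,"p":9},[11,4,15,3,65],{"oh":33,"z":23},{"dc":42,"qna":17,"v":55}],"s":40}
After op 5 (add /jt/2/1 2): {"dg":[{"ciu":92,"cvw":53,"fw":14,"n":92},[7,5,95,76,72],{"l":72,"mur":59,"ojs":0,"ol":80},{"he":9,"uvp":46,"z":39}],"jt":[{"mn":49,"t":67},{"fi":29,"gwm":17,"omq":51,"v":45},[98,2,31,10],[90,24]],"mw":[{"l":50,"p":9},[11,4,15,3,65],{"oh":33,"z":23},{"dc":42,"qna":17,"v":55}],"s":40}
After op 6 (add /jt/0/zo 25): {"dg":[{"ciu":92,"cvw":53,"fw":14,"n":92},[7,5,95,76,72],{"l":72,"mur":59,"ojs":0,"ol":80},{"he":9,"uvp":46,"z":39}],"jt":[{"mn":49,"t":67,"zo":25},{"fi":29,"gwm":17,"omq":51,"v":45},[98,2,31,10],[90,24]],"mw":[{"l":50,"p":9},[11,4,15,3,65],{"oh":33,"z":23},{"dc":42,"qna":17,"v":55}],"s":40}
After op 7 (replace /mw/2/z 70): {"dg":[{"ciu":92,"cvw":53,"fw":14,"n":92},[7,5,95,76,72],{"l":72,"mur":59,"ojs":0,"ol":80},{"he":9,"uvp":46,"z":39}],"jt":[{"mn":49,"t":67,"zo":25},{"fi":29,"gwm":17,"omq":51,"v":45},[98,2,31,10],[90,24]],"mw":[{"l":50,"p":9},[11,4,15,3,65],{"oh":33,"z":70},{"dc":42,"qna":17,"v":55}],"s":40}
After op 8 (add /jt/2/0 75): {"dg":[{"ciu":92,"cvw":53,"fw":14,"n":92},[7,5,95,76,72],{"l":72,"mur":59,"ojs":0,"ol":80},{"he":9,"uvp":46,"z":39}],"jt":[{"mn":49,"t":67,"zo":25},{"fi":29,"gwm":17,"omq":51,"v":45},[75,98,2,31,10],[90,24]],"mw":[{"l":50,"p":9},[11,4,15,3,65],{"oh":33,"z":70},{"dc":42,"qna":17,"v":55}],"s":40}
After op 9 (remove /dg/0/ciu): {"dg":[{"cvw":53,"fw":14,"n":92},[7,5,95,76,72],{"l":72,"mur":59,"ojs":0,"ol":80},{"he":9,"uvp":46,"z":39}],"jt":[{"mn":49,"t":67,"zo":25},{"fi":29,"gwm":17,"omq":51,"v":45},[75,98,2,31,10],[90,24]],"mw":[{"l":50,"p":9},[11,4,15,3,65],{"oh":33,"z":70},{"dc":42,"qna":17,"v":55}],"s":40}
After op 10 (add /jt/2/4 49): {"dg":[{"cvw":53,"fw":14,"n":92},[7,5,95,76,72],{"l":72,"mur":59,"ojs":0,"ol":80},{"he":9,"uvp":46,"z":39}],"jt":[{"mn":49,"t":67,"zo":25},{"fi":29,"gwm":17,"omq":51,"v":45},[75,98,2,31,49,10],[90,24]],"mw":[{"l":50,"p":9},[11,4,15,3,65],{"oh":33,"z":70},{"dc":42,"qna":17,"v":55}],"s":40}
Value at /jt/2/4: 49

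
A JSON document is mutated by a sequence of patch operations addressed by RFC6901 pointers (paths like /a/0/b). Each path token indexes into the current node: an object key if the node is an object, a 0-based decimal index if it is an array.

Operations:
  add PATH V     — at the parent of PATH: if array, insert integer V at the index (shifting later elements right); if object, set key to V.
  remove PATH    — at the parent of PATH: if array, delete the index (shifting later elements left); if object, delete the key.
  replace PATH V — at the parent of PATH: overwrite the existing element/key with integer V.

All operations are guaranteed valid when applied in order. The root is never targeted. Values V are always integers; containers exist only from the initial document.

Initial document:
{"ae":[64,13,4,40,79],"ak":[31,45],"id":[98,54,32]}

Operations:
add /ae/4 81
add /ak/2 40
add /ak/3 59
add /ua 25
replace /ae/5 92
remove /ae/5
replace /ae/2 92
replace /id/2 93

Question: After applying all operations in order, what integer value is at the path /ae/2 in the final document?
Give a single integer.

Answer: 92

Derivation:
After op 1 (add /ae/4 81): {"ae":[64,13,4,40,81,79],"ak":[31,45],"id":[98,54,32]}
After op 2 (add /ak/2 40): {"ae":[64,13,4,40,81,79],"ak":[31,45,40],"id":[98,54,32]}
After op 3 (add /ak/3 59): {"ae":[64,13,4,40,81,79],"ak":[31,45,40,59],"id":[98,54,32]}
After op 4 (add /ua 25): {"ae":[64,13,4,40,81,79],"ak":[31,45,40,59],"id":[98,54,32],"ua":25}
After op 5 (replace /ae/5 92): {"ae":[64,13,4,40,81,92],"ak":[31,45,40,59],"id":[98,54,32],"ua":25}
After op 6 (remove /ae/5): {"ae":[64,13,4,40,81],"ak":[31,45,40,59],"id":[98,54,32],"ua":25}
After op 7 (replace /ae/2 92): {"ae":[64,13,92,40,81],"ak":[31,45,40,59],"id":[98,54,32],"ua":25}
After op 8 (replace /id/2 93): {"ae":[64,13,92,40,81],"ak":[31,45,40,59],"id":[98,54,93],"ua":25}
Value at /ae/2: 92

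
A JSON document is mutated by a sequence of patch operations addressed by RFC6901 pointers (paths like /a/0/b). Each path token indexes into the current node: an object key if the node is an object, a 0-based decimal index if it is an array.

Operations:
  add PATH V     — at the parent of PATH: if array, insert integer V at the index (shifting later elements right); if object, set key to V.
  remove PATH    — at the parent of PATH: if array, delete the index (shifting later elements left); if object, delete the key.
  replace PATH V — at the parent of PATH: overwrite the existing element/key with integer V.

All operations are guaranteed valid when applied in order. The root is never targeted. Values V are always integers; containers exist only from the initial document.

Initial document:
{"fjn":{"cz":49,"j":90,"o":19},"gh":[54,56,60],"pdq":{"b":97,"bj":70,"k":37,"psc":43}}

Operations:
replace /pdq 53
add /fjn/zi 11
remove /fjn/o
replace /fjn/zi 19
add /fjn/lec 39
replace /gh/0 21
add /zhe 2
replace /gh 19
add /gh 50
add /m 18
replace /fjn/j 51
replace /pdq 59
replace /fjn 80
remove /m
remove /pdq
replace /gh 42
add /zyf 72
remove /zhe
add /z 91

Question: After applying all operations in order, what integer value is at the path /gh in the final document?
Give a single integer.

After op 1 (replace /pdq 53): {"fjn":{"cz":49,"j":90,"o":19},"gh":[54,56,60],"pdq":53}
After op 2 (add /fjn/zi 11): {"fjn":{"cz":49,"j":90,"o":19,"zi":11},"gh":[54,56,60],"pdq":53}
After op 3 (remove /fjn/o): {"fjn":{"cz":49,"j":90,"zi":11},"gh":[54,56,60],"pdq":53}
After op 4 (replace /fjn/zi 19): {"fjn":{"cz":49,"j":90,"zi":19},"gh":[54,56,60],"pdq":53}
After op 5 (add /fjn/lec 39): {"fjn":{"cz":49,"j":90,"lec":39,"zi":19},"gh":[54,56,60],"pdq":53}
After op 6 (replace /gh/0 21): {"fjn":{"cz":49,"j":90,"lec":39,"zi":19},"gh":[21,56,60],"pdq":53}
After op 7 (add /zhe 2): {"fjn":{"cz":49,"j":90,"lec":39,"zi":19},"gh":[21,56,60],"pdq":53,"zhe":2}
After op 8 (replace /gh 19): {"fjn":{"cz":49,"j":90,"lec":39,"zi":19},"gh":19,"pdq":53,"zhe":2}
After op 9 (add /gh 50): {"fjn":{"cz":49,"j":90,"lec":39,"zi":19},"gh":50,"pdq":53,"zhe":2}
After op 10 (add /m 18): {"fjn":{"cz":49,"j":90,"lec":39,"zi":19},"gh":50,"m":18,"pdq":53,"zhe":2}
After op 11 (replace /fjn/j 51): {"fjn":{"cz":49,"j":51,"lec":39,"zi":19},"gh":50,"m":18,"pdq":53,"zhe":2}
After op 12 (replace /pdq 59): {"fjn":{"cz":49,"j":51,"lec":39,"zi":19},"gh":50,"m":18,"pdq":59,"zhe":2}
After op 13 (replace /fjn 80): {"fjn":80,"gh":50,"m":18,"pdq":59,"zhe":2}
After op 14 (remove /m): {"fjn":80,"gh":50,"pdq":59,"zhe":2}
After op 15 (remove /pdq): {"fjn":80,"gh":50,"zhe":2}
After op 16 (replace /gh 42): {"fjn":80,"gh":42,"zhe":2}
After op 17 (add /zyf 72): {"fjn":80,"gh":42,"zhe":2,"zyf":72}
After op 18 (remove /zhe): {"fjn":80,"gh":42,"zyf":72}
After op 19 (add /z 91): {"fjn":80,"gh":42,"z":91,"zyf":72}
Value at /gh: 42

Answer: 42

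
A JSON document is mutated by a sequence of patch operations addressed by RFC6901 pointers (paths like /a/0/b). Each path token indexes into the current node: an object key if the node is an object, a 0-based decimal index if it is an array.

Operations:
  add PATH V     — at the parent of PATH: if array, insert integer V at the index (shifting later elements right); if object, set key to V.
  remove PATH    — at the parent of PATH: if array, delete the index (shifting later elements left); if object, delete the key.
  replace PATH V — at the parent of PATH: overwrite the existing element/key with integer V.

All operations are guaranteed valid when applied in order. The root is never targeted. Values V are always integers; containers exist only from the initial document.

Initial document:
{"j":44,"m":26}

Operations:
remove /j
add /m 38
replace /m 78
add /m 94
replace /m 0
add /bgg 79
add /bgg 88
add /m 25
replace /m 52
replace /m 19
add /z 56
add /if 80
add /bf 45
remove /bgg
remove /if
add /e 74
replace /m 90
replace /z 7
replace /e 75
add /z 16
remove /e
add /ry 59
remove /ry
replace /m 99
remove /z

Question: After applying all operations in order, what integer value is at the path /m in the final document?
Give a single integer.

Answer: 99

Derivation:
After op 1 (remove /j): {"m":26}
After op 2 (add /m 38): {"m":38}
After op 3 (replace /m 78): {"m":78}
After op 4 (add /m 94): {"m":94}
After op 5 (replace /m 0): {"m":0}
After op 6 (add /bgg 79): {"bgg":79,"m":0}
After op 7 (add /bgg 88): {"bgg":88,"m":0}
After op 8 (add /m 25): {"bgg":88,"m":25}
After op 9 (replace /m 52): {"bgg":88,"m":52}
After op 10 (replace /m 19): {"bgg":88,"m":19}
After op 11 (add /z 56): {"bgg":88,"m":19,"z":56}
After op 12 (add /if 80): {"bgg":88,"if":80,"m":19,"z":56}
After op 13 (add /bf 45): {"bf":45,"bgg":88,"if":80,"m":19,"z":56}
After op 14 (remove /bgg): {"bf":45,"if":80,"m":19,"z":56}
After op 15 (remove /if): {"bf":45,"m":19,"z":56}
After op 16 (add /e 74): {"bf":45,"e":74,"m":19,"z":56}
After op 17 (replace /m 90): {"bf":45,"e":74,"m":90,"z":56}
After op 18 (replace /z 7): {"bf":45,"e":74,"m":90,"z":7}
After op 19 (replace /e 75): {"bf":45,"e":75,"m":90,"z":7}
After op 20 (add /z 16): {"bf":45,"e":75,"m":90,"z":16}
After op 21 (remove /e): {"bf":45,"m":90,"z":16}
After op 22 (add /ry 59): {"bf":45,"m":90,"ry":59,"z":16}
After op 23 (remove /ry): {"bf":45,"m":90,"z":16}
After op 24 (replace /m 99): {"bf":45,"m":99,"z":16}
After op 25 (remove /z): {"bf":45,"m":99}
Value at /m: 99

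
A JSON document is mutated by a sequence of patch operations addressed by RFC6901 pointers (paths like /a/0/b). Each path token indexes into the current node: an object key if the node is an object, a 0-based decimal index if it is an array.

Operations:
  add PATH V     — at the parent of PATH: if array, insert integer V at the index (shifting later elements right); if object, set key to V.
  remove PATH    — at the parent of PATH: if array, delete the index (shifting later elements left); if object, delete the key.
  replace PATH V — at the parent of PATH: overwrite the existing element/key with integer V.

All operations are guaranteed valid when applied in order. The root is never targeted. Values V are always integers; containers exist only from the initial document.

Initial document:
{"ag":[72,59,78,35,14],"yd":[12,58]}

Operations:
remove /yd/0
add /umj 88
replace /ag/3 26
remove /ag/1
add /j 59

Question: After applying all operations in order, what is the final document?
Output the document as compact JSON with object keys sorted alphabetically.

After op 1 (remove /yd/0): {"ag":[72,59,78,35,14],"yd":[58]}
After op 2 (add /umj 88): {"ag":[72,59,78,35,14],"umj":88,"yd":[58]}
After op 3 (replace /ag/3 26): {"ag":[72,59,78,26,14],"umj":88,"yd":[58]}
After op 4 (remove /ag/1): {"ag":[72,78,26,14],"umj":88,"yd":[58]}
After op 5 (add /j 59): {"ag":[72,78,26,14],"j":59,"umj":88,"yd":[58]}

Answer: {"ag":[72,78,26,14],"j":59,"umj":88,"yd":[58]}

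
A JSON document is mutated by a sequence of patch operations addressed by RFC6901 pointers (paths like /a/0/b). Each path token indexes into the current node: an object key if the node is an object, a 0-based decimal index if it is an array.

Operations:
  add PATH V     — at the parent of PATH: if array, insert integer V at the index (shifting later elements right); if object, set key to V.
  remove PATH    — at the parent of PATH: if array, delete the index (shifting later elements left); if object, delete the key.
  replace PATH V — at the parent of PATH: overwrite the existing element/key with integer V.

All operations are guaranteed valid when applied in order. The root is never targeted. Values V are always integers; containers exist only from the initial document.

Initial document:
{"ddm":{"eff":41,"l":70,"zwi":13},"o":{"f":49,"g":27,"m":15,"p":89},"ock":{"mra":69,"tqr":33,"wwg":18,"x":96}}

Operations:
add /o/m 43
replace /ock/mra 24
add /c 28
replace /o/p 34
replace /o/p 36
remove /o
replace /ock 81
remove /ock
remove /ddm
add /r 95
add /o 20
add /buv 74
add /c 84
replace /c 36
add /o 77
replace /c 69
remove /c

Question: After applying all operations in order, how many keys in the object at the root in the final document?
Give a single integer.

After op 1 (add /o/m 43): {"ddm":{"eff":41,"l":70,"zwi":13},"o":{"f":49,"g":27,"m":43,"p":89},"ock":{"mra":69,"tqr":33,"wwg":18,"x":96}}
After op 2 (replace /ock/mra 24): {"ddm":{"eff":41,"l":70,"zwi":13},"o":{"f":49,"g":27,"m":43,"p":89},"ock":{"mra":24,"tqr":33,"wwg":18,"x":96}}
After op 3 (add /c 28): {"c":28,"ddm":{"eff":41,"l":70,"zwi":13},"o":{"f":49,"g":27,"m":43,"p":89},"ock":{"mra":24,"tqr":33,"wwg":18,"x":96}}
After op 4 (replace /o/p 34): {"c":28,"ddm":{"eff":41,"l":70,"zwi":13},"o":{"f":49,"g":27,"m":43,"p":34},"ock":{"mra":24,"tqr":33,"wwg":18,"x":96}}
After op 5 (replace /o/p 36): {"c":28,"ddm":{"eff":41,"l":70,"zwi":13},"o":{"f":49,"g":27,"m":43,"p":36},"ock":{"mra":24,"tqr":33,"wwg":18,"x":96}}
After op 6 (remove /o): {"c":28,"ddm":{"eff":41,"l":70,"zwi":13},"ock":{"mra":24,"tqr":33,"wwg":18,"x":96}}
After op 7 (replace /ock 81): {"c":28,"ddm":{"eff":41,"l":70,"zwi":13},"ock":81}
After op 8 (remove /ock): {"c":28,"ddm":{"eff":41,"l":70,"zwi":13}}
After op 9 (remove /ddm): {"c":28}
After op 10 (add /r 95): {"c":28,"r":95}
After op 11 (add /o 20): {"c":28,"o":20,"r":95}
After op 12 (add /buv 74): {"buv":74,"c":28,"o":20,"r":95}
After op 13 (add /c 84): {"buv":74,"c":84,"o":20,"r":95}
After op 14 (replace /c 36): {"buv":74,"c":36,"o":20,"r":95}
After op 15 (add /o 77): {"buv":74,"c":36,"o":77,"r":95}
After op 16 (replace /c 69): {"buv":74,"c":69,"o":77,"r":95}
After op 17 (remove /c): {"buv":74,"o":77,"r":95}
Size at the root: 3

Answer: 3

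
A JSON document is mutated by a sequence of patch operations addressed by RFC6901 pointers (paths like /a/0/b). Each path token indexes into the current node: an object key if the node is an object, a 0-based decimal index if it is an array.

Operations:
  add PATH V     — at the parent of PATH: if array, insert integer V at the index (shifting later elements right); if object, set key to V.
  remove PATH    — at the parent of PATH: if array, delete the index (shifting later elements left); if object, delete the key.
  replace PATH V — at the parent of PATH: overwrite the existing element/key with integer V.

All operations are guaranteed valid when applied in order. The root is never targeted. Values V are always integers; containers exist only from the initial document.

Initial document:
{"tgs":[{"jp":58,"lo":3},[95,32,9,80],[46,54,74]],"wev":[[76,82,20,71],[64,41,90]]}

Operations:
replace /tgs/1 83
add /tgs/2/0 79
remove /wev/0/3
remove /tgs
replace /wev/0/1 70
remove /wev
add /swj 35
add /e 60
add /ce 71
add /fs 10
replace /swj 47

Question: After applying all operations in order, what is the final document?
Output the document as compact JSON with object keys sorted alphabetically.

After op 1 (replace /tgs/1 83): {"tgs":[{"jp":58,"lo":3},83,[46,54,74]],"wev":[[76,82,20,71],[64,41,90]]}
After op 2 (add /tgs/2/0 79): {"tgs":[{"jp":58,"lo":3},83,[79,46,54,74]],"wev":[[76,82,20,71],[64,41,90]]}
After op 3 (remove /wev/0/3): {"tgs":[{"jp":58,"lo":3},83,[79,46,54,74]],"wev":[[76,82,20],[64,41,90]]}
After op 4 (remove /tgs): {"wev":[[76,82,20],[64,41,90]]}
After op 5 (replace /wev/0/1 70): {"wev":[[76,70,20],[64,41,90]]}
After op 6 (remove /wev): {}
After op 7 (add /swj 35): {"swj":35}
After op 8 (add /e 60): {"e":60,"swj":35}
After op 9 (add /ce 71): {"ce":71,"e":60,"swj":35}
After op 10 (add /fs 10): {"ce":71,"e":60,"fs":10,"swj":35}
After op 11 (replace /swj 47): {"ce":71,"e":60,"fs":10,"swj":47}

Answer: {"ce":71,"e":60,"fs":10,"swj":47}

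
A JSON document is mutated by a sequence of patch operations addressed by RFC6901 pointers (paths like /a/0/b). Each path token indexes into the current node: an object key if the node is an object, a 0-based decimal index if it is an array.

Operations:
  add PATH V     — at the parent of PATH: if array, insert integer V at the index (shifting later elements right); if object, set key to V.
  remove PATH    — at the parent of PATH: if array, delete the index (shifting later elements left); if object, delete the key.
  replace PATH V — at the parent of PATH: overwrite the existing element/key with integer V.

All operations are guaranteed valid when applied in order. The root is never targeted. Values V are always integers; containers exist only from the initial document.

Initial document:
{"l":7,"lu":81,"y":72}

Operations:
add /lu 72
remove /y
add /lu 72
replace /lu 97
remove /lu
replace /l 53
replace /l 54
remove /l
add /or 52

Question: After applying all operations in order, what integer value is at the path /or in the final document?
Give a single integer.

After op 1 (add /lu 72): {"l":7,"lu":72,"y":72}
After op 2 (remove /y): {"l":7,"lu":72}
After op 3 (add /lu 72): {"l":7,"lu":72}
After op 4 (replace /lu 97): {"l":7,"lu":97}
After op 5 (remove /lu): {"l":7}
After op 6 (replace /l 53): {"l":53}
After op 7 (replace /l 54): {"l":54}
After op 8 (remove /l): {}
After op 9 (add /or 52): {"or":52}
Value at /or: 52

Answer: 52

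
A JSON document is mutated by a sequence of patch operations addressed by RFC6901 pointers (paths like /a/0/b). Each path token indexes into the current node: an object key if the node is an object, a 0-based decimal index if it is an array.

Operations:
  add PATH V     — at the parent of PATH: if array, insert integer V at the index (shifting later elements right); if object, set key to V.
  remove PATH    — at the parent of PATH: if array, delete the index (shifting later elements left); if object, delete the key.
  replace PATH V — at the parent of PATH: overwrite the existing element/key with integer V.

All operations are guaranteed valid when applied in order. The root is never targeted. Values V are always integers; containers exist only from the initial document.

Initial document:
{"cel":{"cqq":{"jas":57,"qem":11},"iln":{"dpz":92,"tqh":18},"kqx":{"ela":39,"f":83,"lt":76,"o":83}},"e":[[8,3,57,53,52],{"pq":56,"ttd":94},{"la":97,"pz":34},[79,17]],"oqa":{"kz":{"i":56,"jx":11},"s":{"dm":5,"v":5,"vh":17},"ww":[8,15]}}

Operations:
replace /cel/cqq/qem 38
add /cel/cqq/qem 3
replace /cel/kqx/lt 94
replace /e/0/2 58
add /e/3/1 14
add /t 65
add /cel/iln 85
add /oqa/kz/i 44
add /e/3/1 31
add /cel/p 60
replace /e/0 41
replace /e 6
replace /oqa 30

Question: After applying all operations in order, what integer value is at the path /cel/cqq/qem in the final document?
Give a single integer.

Answer: 3

Derivation:
After op 1 (replace /cel/cqq/qem 38): {"cel":{"cqq":{"jas":57,"qem":38},"iln":{"dpz":92,"tqh":18},"kqx":{"ela":39,"f":83,"lt":76,"o":83}},"e":[[8,3,57,53,52],{"pq":56,"ttd":94},{"la":97,"pz":34},[79,17]],"oqa":{"kz":{"i":56,"jx":11},"s":{"dm":5,"v":5,"vh":17},"ww":[8,15]}}
After op 2 (add /cel/cqq/qem 3): {"cel":{"cqq":{"jas":57,"qem":3},"iln":{"dpz":92,"tqh":18},"kqx":{"ela":39,"f":83,"lt":76,"o":83}},"e":[[8,3,57,53,52],{"pq":56,"ttd":94},{"la":97,"pz":34},[79,17]],"oqa":{"kz":{"i":56,"jx":11},"s":{"dm":5,"v":5,"vh":17},"ww":[8,15]}}
After op 3 (replace /cel/kqx/lt 94): {"cel":{"cqq":{"jas":57,"qem":3},"iln":{"dpz":92,"tqh":18},"kqx":{"ela":39,"f":83,"lt":94,"o":83}},"e":[[8,3,57,53,52],{"pq":56,"ttd":94},{"la":97,"pz":34},[79,17]],"oqa":{"kz":{"i":56,"jx":11},"s":{"dm":5,"v":5,"vh":17},"ww":[8,15]}}
After op 4 (replace /e/0/2 58): {"cel":{"cqq":{"jas":57,"qem":3},"iln":{"dpz":92,"tqh":18},"kqx":{"ela":39,"f":83,"lt":94,"o":83}},"e":[[8,3,58,53,52],{"pq":56,"ttd":94},{"la":97,"pz":34},[79,17]],"oqa":{"kz":{"i":56,"jx":11},"s":{"dm":5,"v":5,"vh":17},"ww":[8,15]}}
After op 5 (add /e/3/1 14): {"cel":{"cqq":{"jas":57,"qem":3},"iln":{"dpz":92,"tqh":18},"kqx":{"ela":39,"f":83,"lt":94,"o":83}},"e":[[8,3,58,53,52],{"pq":56,"ttd":94},{"la":97,"pz":34},[79,14,17]],"oqa":{"kz":{"i":56,"jx":11},"s":{"dm":5,"v":5,"vh":17},"ww":[8,15]}}
After op 6 (add /t 65): {"cel":{"cqq":{"jas":57,"qem":3},"iln":{"dpz":92,"tqh":18},"kqx":{"ela":39,"f":83,"lt":94,"o":83}},"e":[[8,3,58,53,52],{"pq":56,"ttd":94},{"la":97,"pz":34},[79,14,17]],"oqa":{"kz":{"i":56,"jx":11},"s":{"dm":5,"v":5,"vh":17},"ww":[8,15]},"t":65}
After op 7 (add /cel/iln 85): {"cel":{"cqq":{"jas":57,"qem":3},"iln":85,"kqx":{"ela":39,"f":83,"lt":94,"o":83}},"e":[[8,3,58,53,52],{"pq":56,"ttd":94},{"la":97,"pz":34},[79,14,17]],"oqa":{"kz":{"i":56,"jx":11},"s":{"dm":5,"v":5,"vh":17},"ww":[8,15]},"t":65}
After op 8 (add /oqa/kz/i 44): {"cel":{"cqq":{"jas":57,"qem":3},"iln":85,"kqx":{"ela":39,"f":83,"lt":94,"o":83}},"e":[[8,3,58,53,52],{"pq":56,"ttd":94},{"la":97,"pz":34},[79,14,17]],"oqa":{"kz":{"i":44,"jx":11},"s":{"dm":5,"v":5,"vh":17},"ww":[8,15]},"t":65}
After op 9 (add /e/3/1 31): {"cel":{"cqq":{"jas":57,"qem":3},"iln":85,"kqx":{"ela":39,"f":83,"lt":94,"o":83}},"e":[[8,3,58,53,52],{"pq":56,"ttd":94},{"la":97,"pz":34},[79,31,14,17]],"oqa":{"kz":{"i":44,"jx":11},"s":{"dm":5,"v":5,"vh":17},"ww":[8,15]},"t":65}
After op 10 (add /cel/p 60): {"cel":{"cqq":{"jas":57,"qem":3},"iln":85,"kqx":{"ela":39,"f":83,"lt":94,"o":83},"p":60},"e":[[8,3,58,53,52],{"pq":56,"ttd":94},{"la":97,"pz":34},[79,31,14,17]],"oqa":{"kz":{"i":44,"jx":11},"s":{"dm":5,"v":5,"vh":17},"ww":[8,15]},"t":65}
After op 11 (replace /e/0 41): {"cel":{"cqq":{"jas":57,"qem":3},"iln":85,"kqx":{"ela":39,"f":83,"lt":94,"o":83},"p":60},"e":[41,{"pq":56,"ttd":94},{"la":97,"pz":34},[79,31,14,17]],"oqa":{"kz":{"i":44,"jx":11},"s":{"dm":5,"v":5,"vh":17},"ww":[8,15]},"t":65}
After op 12 (replace /e 6): {"cel":{"cqq":{"jas":57,"qem":3},"iln":85,"kqx":{"ela":39,"f":83,"lt":94,"o":83},"p":60},"e":6,"oqa":{"kz":{"i":44,"jx":11},"s":{"dm":5,"v":5,"vh":17},"ww":[8,15]},"t":65}
After op 13 (replace /oqa 30): {"cel":{"cqq":{"jas":57,"qem":3},"iln":85,"kqx":{"ela":39,"f":83,"lt":94,"o":83},"p":60},"e":6,"oqa":30,"t":65}
Value at /cel/cqq/qem: 3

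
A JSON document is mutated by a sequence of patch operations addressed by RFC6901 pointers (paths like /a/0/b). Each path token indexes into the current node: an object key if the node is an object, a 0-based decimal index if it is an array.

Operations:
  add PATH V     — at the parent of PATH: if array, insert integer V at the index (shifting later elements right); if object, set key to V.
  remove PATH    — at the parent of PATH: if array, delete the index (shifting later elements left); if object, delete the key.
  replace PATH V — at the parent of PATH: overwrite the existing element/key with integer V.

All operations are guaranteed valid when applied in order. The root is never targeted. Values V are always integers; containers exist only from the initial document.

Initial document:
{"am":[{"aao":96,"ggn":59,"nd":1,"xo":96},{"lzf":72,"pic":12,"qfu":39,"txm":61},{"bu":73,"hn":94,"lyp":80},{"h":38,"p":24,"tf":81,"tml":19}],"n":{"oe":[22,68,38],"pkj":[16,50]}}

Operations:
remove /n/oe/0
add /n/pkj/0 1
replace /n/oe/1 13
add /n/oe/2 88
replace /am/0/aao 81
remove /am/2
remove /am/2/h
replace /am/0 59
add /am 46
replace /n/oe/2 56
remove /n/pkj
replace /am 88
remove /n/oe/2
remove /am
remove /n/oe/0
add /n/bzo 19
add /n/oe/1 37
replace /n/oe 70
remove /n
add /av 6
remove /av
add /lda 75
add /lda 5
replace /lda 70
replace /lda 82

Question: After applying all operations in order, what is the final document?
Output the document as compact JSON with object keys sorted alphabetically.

Answer: {"lda":82}

Derivation:
After op 1 (remove /n/oe/0): {"am":[{"aao":96,"ggn":59,"nd":1,"xo":96},{"lzf":72,"pic":12,"qfu":39,"txm":61},{"bu":73,"hn":94,"lyp":80},{"h":38,"p":24,"tf":81,"tml":19}],"n":{"oe":[68,38],"pkj":[16,50]}}
After op 2 (add /n/pkj/0 1): {"am":[{"aao":96,"ggn":59,"nd":1,"xo":96},{"lzf":72,"pic":12,"qfu":39,"txm":61},{"bu":73,"hn":94,"lyp":80},{"h":38,"p":24,"tf":81,"tml":19}],"n":{"oe":[68,38],"pkj":[1,16,50]}}
After op 3 (replace /n/oe/1 13): {"am":[{"aao":96,"ggn":59,"nd":1,"xo":96},{"lzf":72,"pic":12,"qfu":39,"txm":61},{"bu":73,"hn":94,"lyp":80},{"h":38,"p":24,"tf":81,"tml":19}],"n":{"oe":[68,13],"pkj":[1,16,50]}}
After op 4 (add /n/oe/2 88): {"am":[{"aao":96,"ggn":59,"nd":1,"xo":96},{"lzf":72,"pic":12,"qfu":39,"txm":61},{"bu":73,"hn":94,"lyp":80},{"h":38,"p":24,"tf":81,"tml":19}],"n":{"oe":[68,13,88],"pkj":[1,16,50]}}
After op 5 (replace /am/0/aao 81): {"am":[{"aao":81,"ggn":59,"nd":1,"xo":96},{"lzf":72,"pic":12,"qfu":39,"txm":61},{"bu":73,"hn":94,"lyp":80},{"h":38,"p":24,"tf":81,"tml":19}],"n":{"oe":[68,13,88],"pkj":[1,16,50]}}
After op 6 (remove /am/2): {"am":[{"aao":81,"ggn":59,"nd":1,"xo":96},{"lzf":72,"pic":12,"qfu":39,"txm":61},{"h":38,"p":24,"tf":81,"tml":19}],"n":{"oe":[68,13,88],"pkj":[1,16,50]}}
After op 7 (remove /am/2/h): {"am":[{"aao":81,"ggn":59,"nd":1,"xo":96},{"lzf":72,"pic":12,"qfu":39,"txm":61},{"p":24,"tf":81,"tml":19}],"n":{"oe":[68,13,88],"pkj":[1,16,50]}}
After op 8 (replace /am/0 59): {"am":[59,{"lzf":72,"pic":12,"qfu":39,"txm":61},{"p":24,"tf":81,"tml":19}],"n":{"oe":[68,13,88],"pkj":[1,16,50]}}
After op 9 (add /am 46): {"am":46,"n":{"oe":[68,13,88],"pkj":[1,16,50]}}
After op 10 (replace /n/oe/2 56): {"am":46,"n":{"oe":[68,13,56],"pkj":[1,16,50]}}
After op 11 (remove /n/pkj): {"am":46,"n":{"oe":[68,13,56]}}
After op 12 (replace /am 88): {"am":88,"n":{"oe":[68,13,56]}}
After op 13 (remove /n/oe/2): {"am":88,"n":{"oe":[68,13]}}
After op 14 (remove /am): {"n":{"oe":[68,13]}}
After op 15 (remove /n/oe/0): {"n":{"oe":[13]}}
After op 16 (add /n/bzo 19): {"n":{"bzo":19,"oe":[13]}}
After op 17 (add /n/oe/1 37): {"n":{"bzo":19,"oe":[13,37]}}
After op 18 (replace /n/oe 70): {"n":{"bzo":19,"oe":70}}
After op 19 (remove /n): {}
After op 20 (add /av 6): {"av":6}
After op 21 (remove /av): {}
After op 22 (add /lda 75): {"lda":75}
After op 23 (add /lda 5): {"lda":5}
After op 24 (replace /lda 70): {"lda":70}
After op 25 (replace /lda 82): {"lda":82}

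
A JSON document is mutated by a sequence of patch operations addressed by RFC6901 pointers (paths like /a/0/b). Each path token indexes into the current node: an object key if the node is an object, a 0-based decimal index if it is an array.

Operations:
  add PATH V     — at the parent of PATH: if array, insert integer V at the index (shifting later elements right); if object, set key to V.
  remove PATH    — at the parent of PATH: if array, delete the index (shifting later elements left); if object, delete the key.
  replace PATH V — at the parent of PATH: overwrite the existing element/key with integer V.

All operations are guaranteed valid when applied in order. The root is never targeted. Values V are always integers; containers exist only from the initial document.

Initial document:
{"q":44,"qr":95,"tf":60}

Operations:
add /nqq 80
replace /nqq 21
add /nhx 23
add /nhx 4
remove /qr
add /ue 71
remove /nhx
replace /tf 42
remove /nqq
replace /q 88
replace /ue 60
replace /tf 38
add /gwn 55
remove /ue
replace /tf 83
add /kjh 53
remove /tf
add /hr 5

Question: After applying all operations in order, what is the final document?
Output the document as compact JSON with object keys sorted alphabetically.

After op 1 (add /nqq 80): {"nqq":80,"q":44,"qr":95,"tf":60}
After op 2 (replace /nqq 21): {"nqq":21,"q":44,"qr":95,"tf":60}
After op 3 (add /nhx 23): {"nhx":23,"nqq":21,"q":44,"qr":95,"tf":60}
After op 4 (add /nhx 4): {"nhx":4,"nqq":21,"q":44,"qr":95,"tf":60}
After op 5 (remove /qr): {"nhx":4,"nqq":21,"q":44,"tf":60}
After op 6 (add /ue 71): {"nhx":4,"nqq":21,"q":44,"tf":60,"ue":71}
After op 7 (remove /nhx): {"nqq":21,"q":44,"tf":60,"ue":71}
After op 8 (replace /tf 42): {"nqq":21,"q":44,"tf":42,"ue":71}
After op 9 (remove /nqq): {"q":44,"tf":42,"ue":71}
After op 10 (replace /q 88): {"q":88,"tf":42,"ue":71}
After op 11 (replace /ue 60): {"q":88,"tf":42,"ue":60}
After op 12 (replace /tf 38): {"q":88,"tf":38,"ue":60}
After op 13 (add /gwn 55): {"gwn":55,"q":88,"tf":38,"ue":60}
After op 14 (remove /ue): {"gwn":55,"q":88,"tf":38}
After op 15 (replace /tf 83): {"gwn":55,"q":88,"tf":83}
After op 16 (add /kjh 53): {"gwn":55,"kjh":53,"q":88,"tf":83}
After op 17 (remove /tf): {"gwn":55,"kjh":53,"q":88}
After op 18 (add /hr 5): {"gwn":55,"hr":5,"kjh":53,"q":88}

Answer: {"gwn":55,"hr":5,"kjh":53,"q":88}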